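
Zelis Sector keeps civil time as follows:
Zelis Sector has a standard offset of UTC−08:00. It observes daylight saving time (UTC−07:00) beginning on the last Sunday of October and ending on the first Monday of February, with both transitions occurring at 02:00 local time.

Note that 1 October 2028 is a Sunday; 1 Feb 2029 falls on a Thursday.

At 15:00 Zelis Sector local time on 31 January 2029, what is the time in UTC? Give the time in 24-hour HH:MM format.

22:00

1 October 2028 is a Sunday, so Sundays fall on 1, 8, 15, 22, 29; the last is October 29.
1 February 2029 is a Thursday, so the first Monday is February 5.
31 January 2029 lies within the daylight-saving period (29 October 2028 – 5 February 2029), so Zelis Sector is on daylight time, UTC−07:00.
15:00 local + 7h = 22:00 UTC.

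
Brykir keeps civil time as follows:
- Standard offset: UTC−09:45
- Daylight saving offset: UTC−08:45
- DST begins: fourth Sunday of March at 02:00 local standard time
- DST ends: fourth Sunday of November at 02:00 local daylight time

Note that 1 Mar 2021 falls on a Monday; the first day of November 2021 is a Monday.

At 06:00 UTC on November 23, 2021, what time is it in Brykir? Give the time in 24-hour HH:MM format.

1 March 2021 is a Monday, so the first Sunday is March 7 and the fourth is March 28.
1 November 2021 is a Monday, so the first Sunday is November 7 and the fourth is November 28.
At the standard offset (UTC−09:45), 06:00 UTC − 9h45m = 20:15 Brykir standard time (rolling into the previous day, 22 November 2021).
Daylight saving runs 28 March – 28 November; the standard-time date in Brykir, November 22, 2021, is inside that window, so Brykir is at UTC−08:45.
06:00 UTC − 8h45m = 21:15 local (rolling into the previous day, 22 November 2021).

21:15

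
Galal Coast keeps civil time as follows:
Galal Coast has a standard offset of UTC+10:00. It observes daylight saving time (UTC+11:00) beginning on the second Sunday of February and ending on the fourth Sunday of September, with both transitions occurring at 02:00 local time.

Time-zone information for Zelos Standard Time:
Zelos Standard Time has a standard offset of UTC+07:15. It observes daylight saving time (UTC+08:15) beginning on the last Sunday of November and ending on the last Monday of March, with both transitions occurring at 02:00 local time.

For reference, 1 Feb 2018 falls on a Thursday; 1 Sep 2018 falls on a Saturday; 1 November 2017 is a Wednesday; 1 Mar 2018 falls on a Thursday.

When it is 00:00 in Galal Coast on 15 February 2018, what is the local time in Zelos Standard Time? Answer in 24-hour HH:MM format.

1 February 2018 is a Thursday, so the first Sunday is February 4 and the second is February 11.
1 September 2018 is a Saturday, so the first Sunday is September 2 and the fourth is September 23.
15 February 2018 lies within the daylight-saving period (11 February – 23 September), so Galal Coast is on daylight time, UTC+11:00.
00:00 Galal Coast − 11h = 13:00 UTC (rolling into the previous day, 14 February 2018).
1 November 2017 is a Wednesday, so Sundays fall on 5, 12, 19, 26; the last is November 26.
1 March 2018 is a Thursday, so Mondays fall on 5, 12, 19, 26; the last is March 26.
At the standard offset (UTC+07:15), 13:00 UTC + 7h15m = 20:15 Zelos Standard Time standard time.
Daylight saving runs 26 November 2017 – 26 March 2018; the standard-time date in Zelos Standard Time, 14 February 2018, is inside that window, so Zelos Standard Time is at UTC+08:15.
13:00 UTC + 8h15m = 21:15 Zelos Standard Time.

21:15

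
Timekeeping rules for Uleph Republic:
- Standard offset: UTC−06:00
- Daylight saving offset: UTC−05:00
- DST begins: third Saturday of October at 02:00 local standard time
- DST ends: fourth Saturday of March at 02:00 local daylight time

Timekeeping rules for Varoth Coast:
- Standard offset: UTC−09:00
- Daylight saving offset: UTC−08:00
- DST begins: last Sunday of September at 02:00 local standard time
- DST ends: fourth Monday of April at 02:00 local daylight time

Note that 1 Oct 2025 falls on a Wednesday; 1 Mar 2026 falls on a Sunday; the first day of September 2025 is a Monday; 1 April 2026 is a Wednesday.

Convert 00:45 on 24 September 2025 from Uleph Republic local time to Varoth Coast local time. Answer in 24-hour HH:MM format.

21:45

1 October 2025 is a Wednesday, so the first Saturday is October 4 and the third is October 18.
1 March 2026 is a Sunday, so the first Saturday is March 7 and the fourth is March 28.
24 September 2025 does not fall between 18 October 2025 and 28 March 2026, so daylight saving is not in effect and Uleph Republic is at UTC−06:00.
00:45 Uleph Republic + 6h = 06:45 UTC.
1 September 2025 is a Monday, so Sundays fall on 7, 14, 21, 28; the last is September 28.
1 April 2026 is a Wednesday, so the first Monday is April 6 and the fourth is April 27.
At the standard offset (UTC−09:00), 06:45 UTC − 9h = 21:45 Varoth Coast standard time (rolling into the previous day, 23 September 2025).
The standard-time date in Varoth Coast, 23 September 2025, does not fall between 28 September 2025 and 27 April 2026, so daylight saving is not in effect and Varoth Coast is at UTC−09:00.
06:45 UTC − 9h = 21:45 Varoth Coast (rolling into the previous day, 23 September 2025).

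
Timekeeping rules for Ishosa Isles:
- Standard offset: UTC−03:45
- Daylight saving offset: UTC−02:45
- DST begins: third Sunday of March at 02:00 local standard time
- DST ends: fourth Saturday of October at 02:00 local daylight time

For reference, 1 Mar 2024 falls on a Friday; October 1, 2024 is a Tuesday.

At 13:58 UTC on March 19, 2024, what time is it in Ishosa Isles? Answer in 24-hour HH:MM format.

11:13

1 March 2024 is a Friday, so the first Sunday is March 3 and the third is March 17.
1 October 2024 is a Tuesday, so the first Saturday is October 5 and the fourth is October 26.
At the standard offset (UTC−03:45), 13:58 UTC − 3h45m = 10:13 Ishosa Isles standard time.
The standard-time date in Ishosa Isles, March 19, 2024, falls between 17 March and 26 October, so daylight saving is in effect and Ishosa Isles is at UTC−02:45.
13:58 UTC − 2h45m = 11:13 local.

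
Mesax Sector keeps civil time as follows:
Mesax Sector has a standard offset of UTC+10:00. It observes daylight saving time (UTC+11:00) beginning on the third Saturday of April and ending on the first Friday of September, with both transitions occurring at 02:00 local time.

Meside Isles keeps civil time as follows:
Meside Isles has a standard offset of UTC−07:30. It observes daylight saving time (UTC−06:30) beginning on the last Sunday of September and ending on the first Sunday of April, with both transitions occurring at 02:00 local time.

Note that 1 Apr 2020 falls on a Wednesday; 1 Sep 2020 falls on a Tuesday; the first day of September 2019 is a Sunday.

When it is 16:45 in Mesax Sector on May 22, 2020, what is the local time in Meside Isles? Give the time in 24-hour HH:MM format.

22:15

1 April 2020 is a Wednesday, so the first Saturday is April 4 and the third is April 18.
1 September 2020 is a Tuesday, so the first Friday is September 4.
May 22, 2020 lies within the daylight-saving period (18 April – 4 September), so Mesax Sector is on daylight time, UTC+11:00.
16:45 Mesax Sector − 11h = 05:45 UTC.
1 September 2019 is a Sunday, so Sundays fall on 1, 8, 15, 22, 29; the last is September 29.
1 April 2020 is a Wednesday, so the first Sunday is April 5.
At the standard offset (UTC−07:30), 05:45 UTC − 7h30m = 22:15 Meside Isles standard time (rolling into the previous day, 21 May 2020).
Daylight saving runs 29 September 2019 – 5 April 2020; the standard-time date in Meside Isles, May 21, 2020, is outside that window, so Meside Isles is on standard time at UTC−07:30.
05:45 UTC − 7h30m = 22:15 Meside Isles (rolling into the previous day, 21 May 2020).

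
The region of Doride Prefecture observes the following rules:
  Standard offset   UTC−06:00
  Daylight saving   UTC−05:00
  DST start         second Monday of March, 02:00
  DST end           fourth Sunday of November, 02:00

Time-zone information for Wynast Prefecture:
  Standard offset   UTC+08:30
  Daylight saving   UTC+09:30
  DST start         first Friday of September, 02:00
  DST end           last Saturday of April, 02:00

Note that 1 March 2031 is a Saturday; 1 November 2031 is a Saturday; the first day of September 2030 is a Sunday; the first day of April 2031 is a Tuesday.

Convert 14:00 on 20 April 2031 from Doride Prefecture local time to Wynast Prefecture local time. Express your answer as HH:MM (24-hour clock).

04:30

1 March 2031 is a Saturday, so the first Monday is March 3 and the second is March 10.
1 November 2031 is a Saturday, so the first Sunday is November 2 and the fourth is November 23.
20 April 2031 lies within the daylight-saving period (10 March – 23 November), so Doride Prefecture is on daylight time, UTC−05:00.
14:00 Doride Prefecture + 5h = 19:00 UTC.
1 September 2030 is a Sunday, so the first Friday is September 6.
1 April 2031 is a Tuesday, so Saturdays fall on 5, 12, 19, 26; the last is April 26.
At the standard offset (UTC+08:30), 19:00 UTC + 8h30m = 03:30 Wynast Prefecture standard time (rolling into the next day, 21 April 2031).
The standard-time date in Wynast Prefecture, 21 April 2031, lies within the daylight-saving period (6 September 2030 – 26 April 2031), so Wynast Prefecture is on daylight time, UTC+09:30.
19:00 UTC + 9h30m = 04:30 Wynast Prefecture (rolling into the next day, 21 April 2031).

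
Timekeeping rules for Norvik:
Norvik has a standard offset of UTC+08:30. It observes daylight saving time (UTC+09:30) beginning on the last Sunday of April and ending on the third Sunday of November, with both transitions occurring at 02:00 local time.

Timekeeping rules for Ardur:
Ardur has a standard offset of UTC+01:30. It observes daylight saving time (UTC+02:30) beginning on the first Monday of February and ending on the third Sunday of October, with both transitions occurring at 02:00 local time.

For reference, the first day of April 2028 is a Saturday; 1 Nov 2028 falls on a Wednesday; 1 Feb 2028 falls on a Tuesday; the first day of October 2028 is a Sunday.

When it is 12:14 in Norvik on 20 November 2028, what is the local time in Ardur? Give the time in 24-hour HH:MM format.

1 April 2028 is a Saturday, so Sundays fall on 2, 9, 16, 23, 30; the last is April 30.
1 November 2028 is a Wednesday, so the first Sunday is November 5 and the third is November 19.
20 November 2028 is outside the daylight-saving period (30 April – 19 November), so Norvik is on standard time, UTC+08:30.
12:14 Norvik − 8h30m = 03:44 UTC.
1 February 2028 is a Tuesday, so the first Monday is February 7.
1 October 2028 is a Sunday, so the first Sunday is October 1 and the third is October 15.
At the standard offset (UTC+01:30), 03:44 UTC + 1h30m = 05:14 Ardur standard time.
The standard-time date in Ardur, 20 November 2028, does not fall between 7 February and 15 October, so daylight saving is not in effect and Ardur is at UTC+01:30.
03:44 UTC + 1h30m = 05:14 Ardur.

05:14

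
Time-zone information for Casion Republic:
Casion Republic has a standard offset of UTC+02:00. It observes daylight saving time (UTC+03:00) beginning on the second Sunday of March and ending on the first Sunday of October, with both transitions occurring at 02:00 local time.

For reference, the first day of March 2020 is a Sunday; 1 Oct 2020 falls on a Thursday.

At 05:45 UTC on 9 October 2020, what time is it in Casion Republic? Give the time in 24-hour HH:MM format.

07:45

1 March 2020 is a Sunday, so the first Sunday is March 1 and the second is March 8.
1 October 2020 is a Thursday, so the first Sunday is October 4.
At the standard offset (UTC+02:00), 05:45 UTC + 2h = 07:45 Casion Republic standard time.
Daylight saving runs 8 March – 4 October; the standard-time date in Casion Republic, 9 October 2020, is outside that window, so Casion Republic is on standard time at UTC+02:00.
05:45 UTC + 2h = 07:45 local.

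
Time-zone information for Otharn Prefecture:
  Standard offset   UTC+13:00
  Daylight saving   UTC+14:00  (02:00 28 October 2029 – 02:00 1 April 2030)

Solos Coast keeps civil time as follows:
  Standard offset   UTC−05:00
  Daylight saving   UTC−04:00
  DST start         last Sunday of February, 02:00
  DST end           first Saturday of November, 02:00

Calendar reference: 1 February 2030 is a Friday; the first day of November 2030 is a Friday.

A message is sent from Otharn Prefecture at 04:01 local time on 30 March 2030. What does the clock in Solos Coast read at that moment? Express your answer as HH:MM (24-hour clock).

10:01

30 March 2030 lies within the daylight-saving period (28 October 2029 – 1 April 2030), so Otharn Prefecture is on daylight time, UTC+14:00.
04:01 Otharn Prefecture − 14h = 14:01 UTC (rolling into the previous day, 29 March 2030).
1 February 2030 is a Friday, so Sundays fall on 3, 10, 17, 24; the last is February 24.
1 November 2030 is a Friday, so the first Saturday is November 2.
At the standard offset (UTC−05:00), 14:01 UTC − 5h = 09:01 Solos Coast standard time.
The standard-time date in Solos Coast, 29 March 2030, falls between 24 February and 2 November, so daylight saving is in effect and Solos Coast is at UTC−04:00.
14:01 UTC − 4h = 10:01 Solos Coast.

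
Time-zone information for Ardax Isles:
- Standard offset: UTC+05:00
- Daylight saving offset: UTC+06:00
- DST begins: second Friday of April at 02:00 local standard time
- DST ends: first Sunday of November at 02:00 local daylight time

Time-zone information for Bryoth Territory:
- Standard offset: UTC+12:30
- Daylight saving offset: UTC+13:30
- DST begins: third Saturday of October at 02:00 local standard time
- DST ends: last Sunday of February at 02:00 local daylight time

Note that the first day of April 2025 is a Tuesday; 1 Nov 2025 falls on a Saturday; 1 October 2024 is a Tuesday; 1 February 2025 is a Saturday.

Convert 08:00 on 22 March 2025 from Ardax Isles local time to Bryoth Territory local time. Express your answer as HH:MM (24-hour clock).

1 April 2025 is a Tuesday, so the first Friday is April 4 and the second is April 11.
1 November 2025 is a Saturday, so the first Sunday is November 2.
22 March 2025 does not fall between 11 April and 2 November, so daylight saving is not in effect and Ardax Isles is at UTC+05:00.
08:00 Ardax Isles − 5h = 03:00 UTC.
1 October 2024 is a Tuesday, so the first Saturday is October 5 and the third is October 19.
1 February 2025 is a Saturday, so Sundays fall on 2, 9, 16, 23; the last is February 23.
At the standard offset (UTC+12:30), 03:00 UTC + 12h30m = 15:30 Bryoth Territory standard time.
Daylight saving runs 19 October 2024 – 23 February 2025; the standard-time date in Bryoth Territory, 22 March 2025, is outside that window, so Bryoth Territory is on standard time at UTC+12:30.
03:00 UTC + 12h30m = 15:30 Bryoth Territory.

15:30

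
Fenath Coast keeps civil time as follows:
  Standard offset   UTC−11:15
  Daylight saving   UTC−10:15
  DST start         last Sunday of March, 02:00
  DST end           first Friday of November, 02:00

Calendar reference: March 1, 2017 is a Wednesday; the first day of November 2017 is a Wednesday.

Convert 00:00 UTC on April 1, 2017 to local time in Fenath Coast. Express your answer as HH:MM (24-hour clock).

13:45

1 March 2017 is a Wednesday, so Sundays fall on 5, 12, 19, 26; the last is March 26.
1 November 2017 is a Wednesday, so the first Friday is November 3.
At the standard offset (UTC−11:15), 00:00 UTC − 11h15m = 12:45 Fenath Coast standard time (rolling into the previous day, 31 March 2017).
The standard-time date in Fenath Coast, March 31, 2017, falls between 26 March and 3 November, so daylight saving is in effect and Fenath Coast is at UTC−10:15.
00:00 UTC − 10h15m = 13:45 local (rolling into the previous day, 31 March 2017).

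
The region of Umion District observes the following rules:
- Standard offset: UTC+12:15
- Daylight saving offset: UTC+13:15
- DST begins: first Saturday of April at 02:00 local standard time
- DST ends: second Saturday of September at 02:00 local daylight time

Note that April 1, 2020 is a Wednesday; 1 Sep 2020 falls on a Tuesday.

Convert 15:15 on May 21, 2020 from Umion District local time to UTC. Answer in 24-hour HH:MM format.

02:00

1 April 2020 is a Wednesday, so the first Saturday is April 4.
1 September 2020 is a Tuesday, so the first Saturday is September 5 and the second is September 12.
May 21, 2020 lies within the daylight-saving period (4 April – 12 September), so Umion District is on daylight time, UTC+13:15.
15:15 local − 13h15m = 02:00 UTC.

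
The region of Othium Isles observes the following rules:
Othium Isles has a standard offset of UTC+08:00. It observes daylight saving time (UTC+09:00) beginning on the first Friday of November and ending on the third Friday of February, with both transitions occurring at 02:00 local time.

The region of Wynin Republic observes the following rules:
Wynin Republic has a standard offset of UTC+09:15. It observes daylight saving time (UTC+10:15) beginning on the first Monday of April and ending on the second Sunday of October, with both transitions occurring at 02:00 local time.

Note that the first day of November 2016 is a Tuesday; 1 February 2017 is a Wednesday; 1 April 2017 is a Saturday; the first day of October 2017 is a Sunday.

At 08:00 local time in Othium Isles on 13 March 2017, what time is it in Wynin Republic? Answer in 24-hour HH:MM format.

09:15

1 November 2016 is a Tuesday, so the first Friday is November 4.
1 February 2017 is a Wednesday, so the first Friday is February 3 and the third is February 17.
13 March 2017 does not fall between 4 November 2016 and 17 February 2017, so daylight saving is not in effect and Othium Isles is at UTC+08:00.
08:00 Othium Isles − 8h = 00:00 UTC.
1 April 2017 is a Saturday, so the first Monday is April 3.
1 October 2017 is a Sunday, so the first Sunday is October 1 and the second is October 8.
At the standard offset (UTC+09:15), 00:00 UTC + 9h15m = 09:15 Wynin Republic standard time.
The standard-time date in Wynin Republic, 13 March 2017, does not fall between 3 April and 8 October, so daylight saving is not in effect and Wynin Republic is at UTC+09:15.
00:00 UTC + 9h15m = 09:15 Wynin Republic.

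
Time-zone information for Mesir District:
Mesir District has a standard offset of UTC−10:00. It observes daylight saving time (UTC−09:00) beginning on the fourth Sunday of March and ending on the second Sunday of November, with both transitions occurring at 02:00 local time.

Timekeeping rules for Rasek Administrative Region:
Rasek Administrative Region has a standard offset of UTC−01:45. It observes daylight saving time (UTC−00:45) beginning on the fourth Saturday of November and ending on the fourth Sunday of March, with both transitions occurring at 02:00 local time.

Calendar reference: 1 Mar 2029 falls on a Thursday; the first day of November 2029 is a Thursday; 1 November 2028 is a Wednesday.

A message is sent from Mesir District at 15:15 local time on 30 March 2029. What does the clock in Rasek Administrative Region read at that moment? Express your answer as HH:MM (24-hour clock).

1 March 2029 is a Thursday, so the first Sunday is March 4 and the fourth is March 25.
1 November 2029 is a Thursday, so the first Sunday is November 4 and the second is November 11.
30 March 2029 lies within the daylight-saving period (25 March – 11 November), so Mesir District is on daylight time, UTC−09:00.
15:15 Mesir District + 9h = 00:15 UTC (rolling into the next day, 31 March 2029).
1 November 2028 is a Wednesday, so the first Saturday is November 4 and the fourth is November 25.
1 March 2029 is a Thursday, so the first Sunday is March 4 and the fourth is March 25.
At the standard offset (UTC−01:45), 00:15 UTC − 1h45m = 22:30 Rasek Administrative Region standard time (rolling into the previous day, 30 March 2029).
The standard-time date in Rasek Administrative Region, 30 March 2029, is outside the daylight-saving period (25 November 2028 – 25 March 2029), so Rasek Administrative Region is on standard time, UTC−01:45.
00:15 UTC − 1h45m = 22:30 Rasek Administrative Region (rolling into the previous day, 30 March 2029).

22:30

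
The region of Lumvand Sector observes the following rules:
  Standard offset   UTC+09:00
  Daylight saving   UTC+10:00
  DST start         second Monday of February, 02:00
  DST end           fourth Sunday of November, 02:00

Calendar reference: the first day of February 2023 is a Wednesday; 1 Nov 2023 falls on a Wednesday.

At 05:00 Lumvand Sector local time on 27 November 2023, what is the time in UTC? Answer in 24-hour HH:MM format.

20:00

1 February 2023 is a Wednesday, so the first Monday is February 6 and the second is February 13.
1 November 2023 is a Wednesday, so the first Sunday is November 5 and the fourth is November 26.
27 November 2023 is outside the daylight-saving period (13 February – 26 November), so Lumvand Sector is on standard time, UTC+09:00.
05:00 local − 9h = 20:00 UTC (rolling into the previous day, 26 November 2023).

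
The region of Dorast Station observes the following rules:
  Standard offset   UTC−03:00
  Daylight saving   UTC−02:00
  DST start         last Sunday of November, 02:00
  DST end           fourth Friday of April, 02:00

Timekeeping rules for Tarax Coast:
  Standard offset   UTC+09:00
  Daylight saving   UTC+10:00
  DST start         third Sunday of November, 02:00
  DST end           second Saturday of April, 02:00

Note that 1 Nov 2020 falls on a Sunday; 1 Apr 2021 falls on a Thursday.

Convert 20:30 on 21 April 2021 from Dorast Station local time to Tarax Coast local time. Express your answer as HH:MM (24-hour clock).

1 November 2020 is a Sunday, so Sundays fall on 1, 8, 15, 22, 29; the last is November 29.
1 April 2021 is a Thursday, so the first Friday is April 2 and the fourth is April 23.
21 April 2021 lies within the daylight-saving period (29 November 2020 – 23 April 2021), so Dorast Station is on daylight time, UTC−02:00.
20:30 Dorast Station + 2h = 22:30 UTC.
1 November 2020 is a Sunday, so the first Sunday is November 1 and the third is November 15.
1 April 2021 is a Thursday, so the first Saturday is April 3 and the second is April 10.
At the standard offset (UTC+09:00), 22:30 UTC + 9h = 07:30 Tarax Coast standard time (rolling into the next day, 22 April 2021).
Daylight saving runs 15 November 2020 – 10 April 2021; the standard-time date in Tarax Coast, 22 April 2021, is outside that window, so Tarax Coast is on standard time at UTC+09:00.
22:30 UTC + 9h = 07:30 Tarax Coast (rolling into the next day, 22 April 2021).

07:30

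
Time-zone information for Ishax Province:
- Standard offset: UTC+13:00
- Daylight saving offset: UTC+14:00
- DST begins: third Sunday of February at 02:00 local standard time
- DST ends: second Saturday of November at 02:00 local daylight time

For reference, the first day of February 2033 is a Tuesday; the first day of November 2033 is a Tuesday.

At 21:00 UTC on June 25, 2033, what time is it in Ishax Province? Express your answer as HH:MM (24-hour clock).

1 February 2033 is a Tuesday, so the first Sunday is February 6 and the third is February 20.
1 November 2033 is a Tuesday, so the first Saturday is November 5 and the second is November 12.
At the standard offset (UTC+13:00), 21:00 UTC + 13h = 10:00 Ishax Province standard time (rolling into the next day, 26 June 2033).
Daylight saving runs 20 February – 12 November; the standard-time date in Ishax Province, June 26, 2033, is inside that window, so Ishax Province is at UTC+14:00.
21:00 UTC + 14h = 11:00 local (rolling into the next day, 26 June 2033).

11:00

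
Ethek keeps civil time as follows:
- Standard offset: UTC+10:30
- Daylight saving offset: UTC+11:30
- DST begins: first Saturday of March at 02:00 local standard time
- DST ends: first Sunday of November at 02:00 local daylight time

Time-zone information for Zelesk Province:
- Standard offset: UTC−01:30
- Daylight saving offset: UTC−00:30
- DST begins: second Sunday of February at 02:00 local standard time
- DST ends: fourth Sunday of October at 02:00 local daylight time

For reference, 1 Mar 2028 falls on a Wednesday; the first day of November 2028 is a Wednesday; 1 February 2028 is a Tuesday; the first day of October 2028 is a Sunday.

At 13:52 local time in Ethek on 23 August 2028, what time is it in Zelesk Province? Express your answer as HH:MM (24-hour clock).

1 March 2028 is a Wednesday, so the first Saturday is March 4.
1 November 2028 is a Wednesday, so the first Sunday is November 5.
23 August 2028 lies within the daylight-saving period (4 March – 5 November), so Ethek is on daylight time, UTC+11:30.
13:52 Ethek − 11h30m = 02:22 UTC.
1 February 2028 is a Tuesday, so the first Sunday is February 6 and the second is February 13.
1 October 2028 is a Sunday, so the first Sunday is October 1 and the fourth is October 22.
At the standard offset (UTC−01:30), 02:22 UTC − 1h30m = 00:52 Zelesk Province standard time.
Daylight saving runs 13 February – 22 October; the standard-time date in Zelesk Province, 23 August 2028, is inside that window, so Zelesk Province is at UTC−00:30.
02:22 UTC − 0h30m = 01:52 Zelesk Province.

01:52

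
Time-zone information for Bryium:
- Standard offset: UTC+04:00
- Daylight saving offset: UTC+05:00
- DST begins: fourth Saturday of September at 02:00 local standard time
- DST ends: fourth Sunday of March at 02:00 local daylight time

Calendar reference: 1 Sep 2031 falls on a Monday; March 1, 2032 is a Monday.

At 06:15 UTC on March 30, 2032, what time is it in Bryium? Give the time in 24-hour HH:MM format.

10:15

1 September 2031 is a Monday, so the first Saturday is September 6 and the fourth is September 27.
1 March 2032 is a Monday, so the first Sunday is March 7 and the fourth is March 28.
At the standard offset (UTC+04:00), 06:15 UTC + 4h = 10:15 Bryium standard time.
Daylight saving runs 27 September 2031 – 28 March 2032; the standard-time date in Bryium, March 30, 2032, is outside that window, so Bryium is on standard time at UTC+04:00.
06:15 UTC + 4h = 10:15 local.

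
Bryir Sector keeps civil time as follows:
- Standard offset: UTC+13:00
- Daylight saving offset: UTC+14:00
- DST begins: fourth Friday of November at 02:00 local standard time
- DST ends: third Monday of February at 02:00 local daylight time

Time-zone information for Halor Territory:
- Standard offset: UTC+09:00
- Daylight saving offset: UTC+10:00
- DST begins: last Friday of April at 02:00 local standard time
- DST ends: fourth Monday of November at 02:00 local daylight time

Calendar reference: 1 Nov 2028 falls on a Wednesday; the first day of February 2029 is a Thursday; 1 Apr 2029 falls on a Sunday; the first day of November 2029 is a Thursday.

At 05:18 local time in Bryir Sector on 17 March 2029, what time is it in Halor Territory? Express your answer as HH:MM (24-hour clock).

01:18

1 November 2028 is a Wednesday, so the first Friday is November 3 and the fourth is November 24.
1 February 2029 is a Thursday, so the first Monday is February 5 and the third is February 19.
17 March 2029 does not fall between 24 November 2028 and 19 February 2029, so daylight saving is not in effect and Bryir Sector is at UTC+13:00.
05:18 Bryir Sector − 13h = 16:18 UTC (rolling into the previous day, 16 March 2029).
1 April 2029 is a Sunday, so Fridays fall on 6, 13, 20, 27; the last is April 27.
1 November 2029 is a Thursday, so the first Monday is November 5 and the fourth is November 26.
At the standard offset (UTC+09:00), 16:18 UTC + 9h = 01:18 Halor Territory standard time (rolling into the next day, 17 March 2029).
The standard-time date in Halor Territory, 17 March 2029, does not fall between 27 April and 26 November, so daylight saving is not in effect and Halor Territory is at UTC+09:00.
16:18 UTC + 9h = 01:18 Halor Territory (rolling into the next day, 17 March 2029).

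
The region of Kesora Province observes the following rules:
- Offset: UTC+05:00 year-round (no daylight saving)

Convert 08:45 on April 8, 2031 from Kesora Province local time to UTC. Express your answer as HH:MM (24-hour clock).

03:45

Kesora Province has no daylight saving, so its offset is UTC+05:00 year-round.
08:45 local − 5h = 03:45 UTC.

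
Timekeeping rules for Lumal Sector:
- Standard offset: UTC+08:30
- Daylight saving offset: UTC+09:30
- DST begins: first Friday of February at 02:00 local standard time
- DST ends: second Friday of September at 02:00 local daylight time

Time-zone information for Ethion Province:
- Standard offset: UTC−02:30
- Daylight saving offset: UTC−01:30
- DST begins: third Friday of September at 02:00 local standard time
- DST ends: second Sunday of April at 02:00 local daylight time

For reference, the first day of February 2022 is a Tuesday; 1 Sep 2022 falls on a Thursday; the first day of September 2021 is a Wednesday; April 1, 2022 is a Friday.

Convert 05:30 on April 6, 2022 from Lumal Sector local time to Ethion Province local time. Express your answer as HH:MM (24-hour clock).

1 February 2022 is a Tuesday, so the first Friday is February 4.
1 September 2022 is a Thursday, so the first Friday is September 2 and the second is September 9.
Daylight saving runs 4 February – 9 September; April 6, 2022 is inside that window, so Lumal Sector is at UTC+09:30.
05:30 Lumal Sector − 9h30m = 20:00 UTC (rolling into the previous day, 5 April 2022).
1 September 2021 is a Wednesday, so the first Friday is September 3 and the third is September 17.
1 April 2022 is a Friday, so the first Sunday is April 3 and the second is April 10.
At the standard offset (UTC−02:30), 20:00 UTC − 2h30m = 17:30 Ethion Province standard time.
Daylight saving runs 17 September 2021 – 10 April 2022; the standard-time date in Ethion Province, April 5, 2022, is inside that window, so Ethion Province is at UTC−01:30.
20:00 UTC − 1h30m = 18:30 Ethion Province.

18:30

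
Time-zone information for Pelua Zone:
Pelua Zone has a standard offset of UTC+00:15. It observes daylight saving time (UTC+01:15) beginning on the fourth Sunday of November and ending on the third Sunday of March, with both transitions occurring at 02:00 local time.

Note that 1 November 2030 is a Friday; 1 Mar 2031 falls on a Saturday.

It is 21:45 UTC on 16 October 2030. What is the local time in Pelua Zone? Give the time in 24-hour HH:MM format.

22:00

1 November 2030 is a Friday, so the first Sunday is November 3 and the fourth is November 24.
1 March 2031 is a Saturday, so the first Sunday is March 2 and the third is March 16.
At the standard offset (UTC+00:15), 21:45 UTC + 0h15m = 22:00 Pelua Zone standard time.
Daylight saving runs 24 November 2030 – 16 March 2031; the standard-time date in Pelua Zone, 16 October 2030, is outside that window, so Pelua Zone is on standard time at UTC+00:15.
21:45 UTC + 0h15m = 22:00 local.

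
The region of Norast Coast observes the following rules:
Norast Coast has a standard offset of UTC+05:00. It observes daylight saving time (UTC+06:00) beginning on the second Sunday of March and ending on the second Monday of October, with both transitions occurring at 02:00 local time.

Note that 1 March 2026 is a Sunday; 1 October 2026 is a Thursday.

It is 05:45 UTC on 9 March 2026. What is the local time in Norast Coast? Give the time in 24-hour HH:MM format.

11:45

1 March 2026 is a Sunday, so the first Sunday is March 1 and the second is March 8.
1 October 2026 is a Thursday, so the first Monday is October 5 and the second is October 12.
At the standard offset (UTC+05:00), 05:45 UTC + 5h = 10:45 Norast Coast standard time.
Daylight saving runs 8 March – 12 October; the standard-time date in Norast Coast, 9 March 2026, is inside that window, so Norast Coast is at UTC+06:00.
05:45 UTC + 6h = 11:45 local.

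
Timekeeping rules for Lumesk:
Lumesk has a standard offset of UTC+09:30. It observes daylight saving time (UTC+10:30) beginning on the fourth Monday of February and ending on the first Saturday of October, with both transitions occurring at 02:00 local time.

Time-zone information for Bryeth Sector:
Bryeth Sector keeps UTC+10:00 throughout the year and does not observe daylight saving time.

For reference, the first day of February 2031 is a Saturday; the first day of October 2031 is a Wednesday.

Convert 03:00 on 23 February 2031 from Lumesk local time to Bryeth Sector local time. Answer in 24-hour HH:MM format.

03:30

1 February 2031 is a Saturday, so the first Monday is February 3 and the fourth is February 24.
1 October 2031 is a Wednesday, so the first Saturday is October 4.
23 February 2031 does not fall between 24 February and 4 October, so daylight saving is not in effect and Lumesk is at UTC+09:30.
03:00 Lumesk − 9h30m = 17:30 UTC (rolling into the previous day, 22 February 2031).
Bryeth Sector has no daylight saving, so its offset is UTC+10:00 year-round.
17:30 UTC + 10h = 03:30 Bryeth Sector (rolling into the next day, 23 February 2031).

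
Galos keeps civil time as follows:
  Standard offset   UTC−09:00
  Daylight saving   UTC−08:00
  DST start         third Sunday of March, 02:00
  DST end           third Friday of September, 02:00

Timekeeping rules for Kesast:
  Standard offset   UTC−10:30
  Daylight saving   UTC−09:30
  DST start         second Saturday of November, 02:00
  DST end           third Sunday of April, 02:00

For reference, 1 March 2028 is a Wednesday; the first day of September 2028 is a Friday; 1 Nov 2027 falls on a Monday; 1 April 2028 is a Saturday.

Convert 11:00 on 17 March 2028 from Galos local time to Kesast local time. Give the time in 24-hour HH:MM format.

1 March 2028 is a Wednesday, so the first Sunday is March 5 and the third is March 19.
1 September 2028 is a Friday, so the first Friday is September 1 and the third is September 15.
Daylight saving runs 19 March – 15 September; 17 March 2028 is outside that window, so Galos is on standard time at UTC−09:00.
11:00 Galos + 9h = 20:00 UTC.
1 November 2027 is a Monday, so the first Saturday is November 6 and the second is November 13.
1 April 2028 is a Saturday, so the first Sunday is April 2 and the third is April 16.
At the standard offset (UTC−10:30), 20:00 UTC − 10h30m = 09:30 Kesast standard time.
Daylight saving runs 13 November 2027 – 16 April 2028; the standard-time date in Kesast, 17 March 2028, is inside that window, so Kesast is at UTC−09:30.
20:00 UTC − 9h30m = 10:30 Kesast.

10:30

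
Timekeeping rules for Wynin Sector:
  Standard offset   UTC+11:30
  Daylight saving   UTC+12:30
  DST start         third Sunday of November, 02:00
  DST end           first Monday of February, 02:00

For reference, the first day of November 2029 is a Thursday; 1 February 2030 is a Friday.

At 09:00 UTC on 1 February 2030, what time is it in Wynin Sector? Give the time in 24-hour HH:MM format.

1 November 2029 is a Thursday, so the first Sunday is November 4 and the third is November 18.
1 February 2030 is a Friday, so the first Monday is February 4.
At the standard offset (UTC+11:30), 09:00 UTC + 11h30m = 20:30 Wynin Sector standard time.
Daylight saving runs 18 November 2029 – 4 February 2030; the standard-time date in Wynin Sector, 1 February 2030, is inside that window, so Wynin Sector is at UTC+12:30.
09:00 UTC + 12h30m = 21:30 local.

21:30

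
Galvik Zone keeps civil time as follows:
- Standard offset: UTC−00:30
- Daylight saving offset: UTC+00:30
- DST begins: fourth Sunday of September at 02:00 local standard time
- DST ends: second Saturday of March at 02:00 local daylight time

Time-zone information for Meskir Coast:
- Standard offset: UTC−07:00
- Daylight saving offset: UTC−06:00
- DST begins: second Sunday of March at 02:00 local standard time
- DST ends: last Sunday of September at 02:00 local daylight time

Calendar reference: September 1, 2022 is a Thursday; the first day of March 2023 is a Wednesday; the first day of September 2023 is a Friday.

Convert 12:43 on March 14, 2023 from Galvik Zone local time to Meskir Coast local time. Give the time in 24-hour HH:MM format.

07:13

1 September 2022 is a Thursday, so the first Sunday is September 4 and the fourth is September 25.
1 March 2023 is a Wednesday, so the first Saturday is March 4 and the second is March 11.
March 14, 2023 does not fall between 25 September 2022 and 11 March 2023, so daylight saving is not in effect and Galvik Zone is at UTC−00:30.
12:43 Galvik Zone + 0h30m = 13:13 UTC.
1 March 2023 is a Wednesday, so the first Sunday is March 5 and the second is March 12.
1 September 2023 is a Friday, so Sundays fall on 3, 10, 17, 24; the last is September 24.
At the standard offset (UTC−07:00), 13:13 UTC − 7h = 06:13 Meskir Coast standard time.
The standard-time date in Meskir Coast, March 14, 2023, falls between 12 March and 24 September, so daylight saving is in effect and Meskir Coast is at UTC−06:00.
13:13 UTC − 6h = 07:13 Meskir Coast.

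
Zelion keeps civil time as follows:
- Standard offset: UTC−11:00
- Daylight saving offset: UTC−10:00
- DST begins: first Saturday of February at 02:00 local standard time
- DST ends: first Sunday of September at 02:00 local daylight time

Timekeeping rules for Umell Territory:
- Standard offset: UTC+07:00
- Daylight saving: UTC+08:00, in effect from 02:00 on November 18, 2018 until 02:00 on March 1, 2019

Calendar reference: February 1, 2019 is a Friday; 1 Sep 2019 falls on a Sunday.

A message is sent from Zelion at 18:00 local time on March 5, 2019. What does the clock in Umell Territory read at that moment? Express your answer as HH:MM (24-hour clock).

11:00

1 February 2019 is a Friday, so the first Saturday is February 2.
1 September 2019 is a Sunday, so the first Sunday is September 1.
March 5, 2019 falls between 2 February and 1 September, so daylight saving is in effect and Zelion is at UTC−10:00.
18:00 Zelion + 10h = 04:00 UTC (rolling into the next day, 6 March 2019).
At the standard offset (UTC+07:00), 04:00 UTC + 7h = 11:00 Umell Territory standard time.
Daylight saving runs 18 November 2018 – 1 March 2019; the standard-time date in Umell Territory, March 6, 2019, is outside that window, so Umell Territory is on standard time at UTC+07:00.
04:00 UTC + 7h = 11:00 Umell Territory.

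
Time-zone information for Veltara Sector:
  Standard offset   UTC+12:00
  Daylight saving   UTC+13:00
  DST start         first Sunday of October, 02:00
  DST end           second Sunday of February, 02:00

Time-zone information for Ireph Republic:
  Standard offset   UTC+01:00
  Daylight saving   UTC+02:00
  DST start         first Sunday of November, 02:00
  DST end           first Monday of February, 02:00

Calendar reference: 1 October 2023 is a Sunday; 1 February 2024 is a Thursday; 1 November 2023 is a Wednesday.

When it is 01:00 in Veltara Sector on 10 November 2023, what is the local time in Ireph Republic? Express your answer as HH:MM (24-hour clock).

14:00

1 October 2023 is a Sunday, so the first Sunday is October 1.
1 February 2024 is a Thursday, so the first Sunday is February 4 and the second is February 11.
10 November 2023 falls between 1 October 2023 and 11 February 2024, so daylight saving is in effect and Veltara Sector is at UTC+13:00.
01:00 Veltara Sector − 13h = 12:00 UTC (rolling into the previous day, 9 November 2023).
1 November 2023 is a Wednesday, so the first Sunday is November 5.
1 February 2024 is a Thursday, so the first Monday is February 5.
At the standard offset (UTC+01:00), 12:00 UTC + 1h = 13:00 Ireph Republic standard time.
Daylight saving runs 5 November 2023 – 5 February 2024; the standard-time date in Ireph Republic, 9 November 2023, is inside that window, so Ireph Republic is at UTC+02:00.
12:00 UTC + 2h = 14:00 Ireph Republic.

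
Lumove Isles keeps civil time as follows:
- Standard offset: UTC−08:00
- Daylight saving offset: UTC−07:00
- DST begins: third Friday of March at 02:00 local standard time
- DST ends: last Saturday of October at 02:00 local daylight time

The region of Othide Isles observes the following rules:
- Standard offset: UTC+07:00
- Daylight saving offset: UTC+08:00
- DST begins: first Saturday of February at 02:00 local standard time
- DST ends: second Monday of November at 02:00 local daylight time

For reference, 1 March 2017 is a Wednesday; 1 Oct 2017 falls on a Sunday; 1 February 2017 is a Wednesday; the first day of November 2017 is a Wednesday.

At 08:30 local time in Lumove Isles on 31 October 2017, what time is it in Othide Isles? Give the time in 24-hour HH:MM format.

1 March 2017 is a Wednesday, so the first Friday is March 3 and the third is March 17.
1 October 2017 is a Sunday, so Saturdays fall on 7, 14, 21, 28; the last is October 28.
31 October 2017 does not fall between 17 March and 28 October, so daylight saving is not in effect and Lumove Isles is at UTC−08:00.
08:30 Lumove Isles + 8h = 16:30 UTC.
1 February 2017 is a Wednesday, so the first Saturday is February 4.
1 November 2017 is a Wednesday, so the first Monday is November 6 and the second is November 13.
At the standard offset (UTC+07:00), 16:30 UTC + 7h = 23:30 Othide Isles standard time.
The standard-time date in Othide Isles, 31 October 2017, falls between 4 February and 13 November, so daylight saving is in effect and Othide Isles is at UTC+08:00.
16:30 UTC + 8h = 00:30 Othide Isles (rolling into the next day, 1 November 2017).

00:30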